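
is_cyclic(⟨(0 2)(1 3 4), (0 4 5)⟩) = no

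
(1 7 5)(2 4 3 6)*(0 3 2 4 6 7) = (0 3 7 5 1)(2 6 4)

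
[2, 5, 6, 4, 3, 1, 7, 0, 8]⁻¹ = [7, 5, 0, 4, 3, 1, 2, 6, 8]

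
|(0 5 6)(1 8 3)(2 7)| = 6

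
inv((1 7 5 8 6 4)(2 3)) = (1 4 6 8 5 7)(2 3)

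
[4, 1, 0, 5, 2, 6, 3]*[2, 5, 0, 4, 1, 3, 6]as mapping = [0→1, 1→5, 2→2, 3→3, 4→0, 5→6, 6→4]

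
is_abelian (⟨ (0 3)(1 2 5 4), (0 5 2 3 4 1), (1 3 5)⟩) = no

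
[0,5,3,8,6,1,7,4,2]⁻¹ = [0,5,8,2,7,1,4,6,3]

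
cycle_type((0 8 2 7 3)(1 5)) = 2.5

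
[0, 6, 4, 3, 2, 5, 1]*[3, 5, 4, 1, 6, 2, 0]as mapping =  [0→3, 1→0, 2→6, 3→1, 4→4, 5→2, 6→5]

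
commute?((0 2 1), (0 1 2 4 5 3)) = no:(0 2 1)*(0 1 2 4 5 3) = (0 4 5 3), (0 1 2 4 5 3)*(0 2 1) = (2 4 5 3)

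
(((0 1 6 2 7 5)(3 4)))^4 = (0 7 6)(1 5 2)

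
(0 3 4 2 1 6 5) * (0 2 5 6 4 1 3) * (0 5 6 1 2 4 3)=(0 5 4 6 1 3 2)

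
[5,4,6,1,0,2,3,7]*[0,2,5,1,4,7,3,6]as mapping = [0→7,1→4,2→3,3→2,4→0,5→5,6→1,7→6]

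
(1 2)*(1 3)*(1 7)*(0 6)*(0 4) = (0 6 4)(1 2 3 7)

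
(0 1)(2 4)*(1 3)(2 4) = (0 3 1)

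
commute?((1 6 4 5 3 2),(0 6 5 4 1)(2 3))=no:(1 6 4 5 3 2)*(0 6 5 4 1)(2 3)=(0 6 1 5 2),(0 6 5 4 1)(2 3)*(1 6 4 5 3 2)=(0 4 6 3 1)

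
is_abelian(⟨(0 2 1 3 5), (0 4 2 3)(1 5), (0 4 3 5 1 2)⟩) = no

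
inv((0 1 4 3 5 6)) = (0 6 5 3 4 1)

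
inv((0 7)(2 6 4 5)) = (0 7)(2 5 4 6)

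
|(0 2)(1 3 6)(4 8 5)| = 6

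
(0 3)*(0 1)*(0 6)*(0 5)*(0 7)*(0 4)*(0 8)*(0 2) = (0 3 1 6 5 7 4 8 2)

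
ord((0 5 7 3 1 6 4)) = 7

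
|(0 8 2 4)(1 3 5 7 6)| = 20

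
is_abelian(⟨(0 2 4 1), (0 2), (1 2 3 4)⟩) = no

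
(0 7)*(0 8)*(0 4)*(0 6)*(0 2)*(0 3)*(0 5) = (0 7 8 4 6 2 3 5)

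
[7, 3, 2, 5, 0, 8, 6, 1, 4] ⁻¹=[4, 7, 2, 1, 8, 3, 6, 0, 5] 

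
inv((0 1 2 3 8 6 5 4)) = (0 4 5 6 8 3 2 1)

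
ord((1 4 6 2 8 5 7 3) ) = 8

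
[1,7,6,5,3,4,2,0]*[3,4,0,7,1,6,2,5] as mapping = [0→4,1→5,2→2,3→6,4→7,5→1,6→0,7→3] 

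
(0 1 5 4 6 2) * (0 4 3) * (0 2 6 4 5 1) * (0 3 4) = (0 3 2 5 4)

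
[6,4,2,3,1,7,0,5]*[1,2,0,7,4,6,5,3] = [5,4,0,7,2,3,1,6]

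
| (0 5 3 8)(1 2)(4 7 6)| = 12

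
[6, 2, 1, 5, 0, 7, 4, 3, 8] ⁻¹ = [4, 2, 1, 7, 6, 3, 0, 5, 8] 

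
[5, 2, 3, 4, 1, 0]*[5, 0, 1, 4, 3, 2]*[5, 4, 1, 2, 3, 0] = [1, 4, 3, 2, 5, 0]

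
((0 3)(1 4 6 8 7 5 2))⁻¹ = (0 3)(1 2 5 7 8 6 4)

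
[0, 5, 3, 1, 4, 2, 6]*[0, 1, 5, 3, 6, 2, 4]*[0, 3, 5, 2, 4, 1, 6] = [0, 5, 2, 3, 6, 1, 4]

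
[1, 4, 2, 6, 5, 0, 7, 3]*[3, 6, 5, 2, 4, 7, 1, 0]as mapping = [0→6, 1→4, 2→5, 3→1, 4→7, 5→3, 6→0, 7→2]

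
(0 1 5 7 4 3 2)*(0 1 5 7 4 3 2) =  (0 5 4 2 1 7 3)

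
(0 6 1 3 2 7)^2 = (0 1 2)(3 7 6)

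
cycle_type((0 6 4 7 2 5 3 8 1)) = 9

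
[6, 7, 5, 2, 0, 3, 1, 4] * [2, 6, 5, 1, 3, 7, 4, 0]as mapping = [0→4, 1→0, 2→7, 3→5, 4→2, 5→1, 6→6, 7→3]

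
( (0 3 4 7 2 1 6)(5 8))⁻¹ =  (0 6 1 2 7 4 3)(5 8)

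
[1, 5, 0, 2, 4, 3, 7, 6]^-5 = [0, 1, 2, 3, 4, 5, 7, 6]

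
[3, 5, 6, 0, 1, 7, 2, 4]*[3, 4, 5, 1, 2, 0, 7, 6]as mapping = [0→1, 1→0, 2→7, 3→3, 4→4, 5→6, 6→5, 7→2]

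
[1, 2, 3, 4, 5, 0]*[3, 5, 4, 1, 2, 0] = [5, 4, 1, 2, 0, 3]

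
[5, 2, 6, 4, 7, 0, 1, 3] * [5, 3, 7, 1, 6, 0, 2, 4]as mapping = [0→0, 1→7, 2→2, 3→6, 4→4, 5→5, 6→3, 7→1]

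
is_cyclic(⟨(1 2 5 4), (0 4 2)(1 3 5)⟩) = no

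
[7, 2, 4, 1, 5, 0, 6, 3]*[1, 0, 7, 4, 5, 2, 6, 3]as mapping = [0→3, 1→7, 2→5, 3→0, 4→2, 5→1, 6→6, 7→4]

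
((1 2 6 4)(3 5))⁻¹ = (1 4 6 2)(3 5)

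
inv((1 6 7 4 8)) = (1 8 4 7 6)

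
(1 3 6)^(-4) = (1 6 3)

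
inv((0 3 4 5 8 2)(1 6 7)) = (0 2 8 5 4 3)(1 7 6)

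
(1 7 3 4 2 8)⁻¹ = (1 8 2 4 3 7)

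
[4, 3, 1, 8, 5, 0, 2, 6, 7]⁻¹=[5, 2, 6, 1, 0, 4, 7, 8, 3]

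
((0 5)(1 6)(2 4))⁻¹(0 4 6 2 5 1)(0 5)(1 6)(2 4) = (0 6 5 2 1 4)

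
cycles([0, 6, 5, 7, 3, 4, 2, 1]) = (1 6 2 5 4 3 7) 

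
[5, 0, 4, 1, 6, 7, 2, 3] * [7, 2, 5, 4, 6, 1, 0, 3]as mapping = [0→1, 1→7, 2→6, 3→2, 4→0, 5→3, 6→5, 7→4]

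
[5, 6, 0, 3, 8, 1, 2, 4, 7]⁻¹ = [2, 5, 6, 3, 7, 0, 1, 8, 4]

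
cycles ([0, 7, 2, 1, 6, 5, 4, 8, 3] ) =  (1 7 8 3)(4 6)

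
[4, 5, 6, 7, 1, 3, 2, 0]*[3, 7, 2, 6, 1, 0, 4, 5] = [1, 0, 4, 5, 7, 6, 2, 3]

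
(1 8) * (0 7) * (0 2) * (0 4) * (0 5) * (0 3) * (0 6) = (0 7 2 4 5 3 6)(1 8)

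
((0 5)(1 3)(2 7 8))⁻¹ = (0 5)(1 3)(2 8 7)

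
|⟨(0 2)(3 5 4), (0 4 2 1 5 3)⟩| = 720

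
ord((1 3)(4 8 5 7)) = 4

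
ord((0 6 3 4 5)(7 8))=10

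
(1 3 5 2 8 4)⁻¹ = (1 4 8 2 5 3)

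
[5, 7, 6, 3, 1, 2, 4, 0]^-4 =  [6, 5, 1, 3, 0, 4, 7, 2]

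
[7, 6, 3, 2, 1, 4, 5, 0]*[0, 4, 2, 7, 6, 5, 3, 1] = [1, 3, 7, 2, 4, 6, 5, 0]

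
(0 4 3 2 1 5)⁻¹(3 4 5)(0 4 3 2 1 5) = (0 2 3)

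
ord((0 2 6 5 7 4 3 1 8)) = 9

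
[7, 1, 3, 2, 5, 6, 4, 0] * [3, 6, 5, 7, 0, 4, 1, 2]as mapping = [0→2, 1→6, 2→7, 3→5, 4→4, 5→1, 6→0, 7→3]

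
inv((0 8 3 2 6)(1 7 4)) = (0 6 2 3 8)(1 4 7)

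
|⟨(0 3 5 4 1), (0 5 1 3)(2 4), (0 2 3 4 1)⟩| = 360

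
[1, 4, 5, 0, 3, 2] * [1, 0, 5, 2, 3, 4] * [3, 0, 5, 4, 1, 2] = [3, 4, 1, 0, 5, 2]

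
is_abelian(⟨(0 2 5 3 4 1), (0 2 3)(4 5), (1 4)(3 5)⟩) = no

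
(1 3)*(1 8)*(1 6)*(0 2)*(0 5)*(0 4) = (0 2 5 4)(1 3 8 6)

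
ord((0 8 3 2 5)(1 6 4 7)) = 20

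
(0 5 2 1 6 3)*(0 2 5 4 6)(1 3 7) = (0 4 6 7 1)(2 3)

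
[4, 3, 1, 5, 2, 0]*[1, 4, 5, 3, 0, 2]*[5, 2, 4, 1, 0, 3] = [5, 1, 0, 4, 3, 2]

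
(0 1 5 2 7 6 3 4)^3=(0 2 3 1 7 4 5 6)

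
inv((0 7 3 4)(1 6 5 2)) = (0 4 3 7)(1 2 5 6)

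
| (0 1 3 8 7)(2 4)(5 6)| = 10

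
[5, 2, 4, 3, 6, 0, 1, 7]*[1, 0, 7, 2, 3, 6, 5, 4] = [6, 7, 3, 2, 5, 1, 0, 4]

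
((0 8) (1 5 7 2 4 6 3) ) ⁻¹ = (0 8) (1 3 6 4 2 7 5) 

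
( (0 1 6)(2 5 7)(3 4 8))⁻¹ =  (0 6 1)(2 7 5)(3 8 4)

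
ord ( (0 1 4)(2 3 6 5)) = 12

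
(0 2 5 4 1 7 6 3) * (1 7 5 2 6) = (0 6 3)(1 5 4 7)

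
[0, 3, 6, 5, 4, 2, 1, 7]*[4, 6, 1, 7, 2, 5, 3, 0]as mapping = [0→4, 1→7, 2→3, 3→5, 4→2, 5→1, 6→6, 7→0]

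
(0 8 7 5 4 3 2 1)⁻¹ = (0 1 2 3 4 5 7 8)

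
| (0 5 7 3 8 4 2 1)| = 8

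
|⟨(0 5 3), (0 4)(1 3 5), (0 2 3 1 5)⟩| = 720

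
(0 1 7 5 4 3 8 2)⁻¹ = (0 2 8 3 4 5 7 1)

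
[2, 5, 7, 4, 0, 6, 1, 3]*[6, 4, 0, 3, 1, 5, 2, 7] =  [0, 5, 7, 1, 6, 2, 4, 3]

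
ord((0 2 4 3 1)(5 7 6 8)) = 20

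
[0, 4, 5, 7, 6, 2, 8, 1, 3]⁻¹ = [0, 7, 5, 8, 1, 2, 4, 3, 6]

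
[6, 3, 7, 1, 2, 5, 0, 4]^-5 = [6, 3, 7, 1, 2, 5, 0, 4]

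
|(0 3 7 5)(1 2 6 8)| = 4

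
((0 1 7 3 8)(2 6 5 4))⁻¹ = (0 8 3 7 1)(2 4 5 6)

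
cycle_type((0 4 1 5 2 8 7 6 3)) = 9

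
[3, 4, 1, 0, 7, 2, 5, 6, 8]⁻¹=[3, 2, 5, 0, 1, 6, 7, 4, 8]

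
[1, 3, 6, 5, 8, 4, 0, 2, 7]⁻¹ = [6, 0, 7, 1, 5, 3, 2, 8, 4]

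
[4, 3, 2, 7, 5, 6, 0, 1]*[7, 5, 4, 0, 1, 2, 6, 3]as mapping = [0→1, 1→0, 2→4, 3→3, 4→2, 5→6, 6→7, 7→5]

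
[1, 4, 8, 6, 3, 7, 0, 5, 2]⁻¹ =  [6, 0, 8, 4, 1, 7, 3, 5, 2]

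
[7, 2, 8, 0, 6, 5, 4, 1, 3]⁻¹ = [3, 7, 1, 8, 6, 5, 4, 0, 2]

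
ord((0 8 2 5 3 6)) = 6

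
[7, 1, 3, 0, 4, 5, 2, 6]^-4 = [7, 1, 3, 0, 4, 5, 2, 6]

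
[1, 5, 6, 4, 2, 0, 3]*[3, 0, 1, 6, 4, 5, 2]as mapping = [0→0, 1→5, 2→2, 3→4, 4→1, 5→3, 6→6]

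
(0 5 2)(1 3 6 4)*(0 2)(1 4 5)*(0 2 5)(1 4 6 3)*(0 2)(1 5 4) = (0 1 5)(2 4 6)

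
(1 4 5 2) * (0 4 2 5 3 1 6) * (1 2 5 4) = (0 1 5 4 3 2 6)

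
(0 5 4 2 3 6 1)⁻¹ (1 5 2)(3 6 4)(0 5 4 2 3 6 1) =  (0 4 3)(1 2 6)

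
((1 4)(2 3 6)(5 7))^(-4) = (2 6 3)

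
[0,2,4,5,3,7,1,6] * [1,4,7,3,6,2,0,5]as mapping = [0→1,1→7,2→6,3→2,4→3,5→5,6→4,7→0]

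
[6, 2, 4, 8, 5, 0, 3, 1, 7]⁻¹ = [5, 7, 1, 6, 2, 4, 0, 8, 3]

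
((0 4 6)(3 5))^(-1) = (0 6 4)(3 5)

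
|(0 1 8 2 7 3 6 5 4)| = 9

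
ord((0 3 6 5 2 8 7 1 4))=9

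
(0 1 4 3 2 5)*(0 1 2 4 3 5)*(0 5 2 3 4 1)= (0 3 1 4 2 5)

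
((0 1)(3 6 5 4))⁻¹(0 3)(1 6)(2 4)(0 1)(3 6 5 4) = (0 5)(1 6)(2 3)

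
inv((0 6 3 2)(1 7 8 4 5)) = (0 2 3 6)(1 5 4 8 7)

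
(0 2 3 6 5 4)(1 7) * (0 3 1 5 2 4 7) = (0 4 3 6 2 1)(5 7)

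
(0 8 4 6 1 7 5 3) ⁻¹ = (0 3 5 7 1 6 4 8) 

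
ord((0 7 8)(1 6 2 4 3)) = 15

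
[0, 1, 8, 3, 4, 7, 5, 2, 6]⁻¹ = [0, 1, 7, 3, 4, 6, 8, 5, 2]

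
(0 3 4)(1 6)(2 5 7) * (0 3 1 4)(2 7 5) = (0 1 6 4 3)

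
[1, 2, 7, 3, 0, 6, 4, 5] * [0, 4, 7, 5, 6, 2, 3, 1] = [4, 7, 1, 5, 0, 3, 6, 2]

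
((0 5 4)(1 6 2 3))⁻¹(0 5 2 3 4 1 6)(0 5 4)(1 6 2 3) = (0 6 2 5 4 3 1)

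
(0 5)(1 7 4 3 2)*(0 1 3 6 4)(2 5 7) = (0 7)(1 2 3 5)(4 6)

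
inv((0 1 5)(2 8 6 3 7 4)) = (0 5 1)(2 4 7 3 6 8)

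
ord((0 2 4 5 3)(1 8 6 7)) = 20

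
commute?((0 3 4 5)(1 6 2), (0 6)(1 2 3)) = no:(0 3 4 5)(1 6 2)*(0 6)(1 2 3) = (0 1)(3 4 5 6), (0 6)(1 2 3)*(0 3 4 5)(1 6 2) = (0 2 4 5)(3 6)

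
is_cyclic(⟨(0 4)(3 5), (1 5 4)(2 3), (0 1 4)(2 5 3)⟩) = no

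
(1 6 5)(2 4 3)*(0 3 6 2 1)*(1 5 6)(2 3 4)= (0 4 1 3 5)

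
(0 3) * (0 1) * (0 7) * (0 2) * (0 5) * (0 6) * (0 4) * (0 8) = (0 3 1 7 2 5 6 4 8)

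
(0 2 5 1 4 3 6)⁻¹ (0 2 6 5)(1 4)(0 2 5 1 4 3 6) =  (0 1 2 5)(3 4)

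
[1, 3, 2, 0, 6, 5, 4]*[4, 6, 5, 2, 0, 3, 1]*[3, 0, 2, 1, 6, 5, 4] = [4, 2, 5, 6, 0, 1, 3]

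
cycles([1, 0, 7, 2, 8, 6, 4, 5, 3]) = (0 1)(2 7 5 6 4 8 3)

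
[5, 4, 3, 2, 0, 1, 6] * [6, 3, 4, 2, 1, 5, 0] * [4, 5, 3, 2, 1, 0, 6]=[0, 5, 3, 1, 6, 2, 4]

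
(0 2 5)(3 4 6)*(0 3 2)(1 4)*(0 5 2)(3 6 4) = (0 5 6)(1 3)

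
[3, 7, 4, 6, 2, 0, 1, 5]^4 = [7, 3, 2, 5, 4, 1, 0, 6]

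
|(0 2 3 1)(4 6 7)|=12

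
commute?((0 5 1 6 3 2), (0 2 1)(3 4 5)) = no:(0 5 1 6 3 2)*(0 2 1)(3 4 5) = (0 3 1 6 4 5), (0 2 1)(3 4 5)*(0 5 1 6 3 2) = (1 5 2 6 3 4)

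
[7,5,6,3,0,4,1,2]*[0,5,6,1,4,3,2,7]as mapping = [0→7,1→3,2→2,3→1,4→0,5→4,6→5,7→6]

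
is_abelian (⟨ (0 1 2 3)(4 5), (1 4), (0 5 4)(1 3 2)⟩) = no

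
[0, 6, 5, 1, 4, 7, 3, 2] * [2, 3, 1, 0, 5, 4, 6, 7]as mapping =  [0→2, 1→6, 2→4, 3→3, 4→5, 5→7, 6→0, 7→1]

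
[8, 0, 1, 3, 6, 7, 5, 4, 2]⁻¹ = [1, 2, 8, 3, 7, 6, 4, 5, 0]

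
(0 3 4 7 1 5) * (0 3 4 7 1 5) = (0 4 1)(3 7 5)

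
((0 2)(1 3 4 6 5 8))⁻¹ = (0 2)(1 8 5 6 4 3)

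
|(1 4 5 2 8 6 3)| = 7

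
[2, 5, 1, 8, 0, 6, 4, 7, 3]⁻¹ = [4, 2, 0, 8, 6, 1, 5, 7, 3]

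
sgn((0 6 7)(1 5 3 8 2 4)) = -1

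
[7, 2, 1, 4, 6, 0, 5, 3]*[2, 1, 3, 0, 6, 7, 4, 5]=[5, 3, 1, 6, 4, 2, 7, 0]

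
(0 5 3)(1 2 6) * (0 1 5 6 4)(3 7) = (0 6 5 7 3 1 2 4)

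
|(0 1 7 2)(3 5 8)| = 12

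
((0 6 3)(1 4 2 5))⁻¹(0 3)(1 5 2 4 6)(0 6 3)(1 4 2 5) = (0 6)(1 5 2 3 4)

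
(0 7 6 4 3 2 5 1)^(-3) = (0 2 6 1 3 7 5 4)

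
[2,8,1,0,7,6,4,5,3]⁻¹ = [3,2,0,8,6,7,5,4,1]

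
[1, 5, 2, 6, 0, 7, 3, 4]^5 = [0, 1, 2, 6, 4, 5, 3, 7]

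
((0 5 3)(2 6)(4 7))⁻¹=(0 3 5)(2 6)(4 7)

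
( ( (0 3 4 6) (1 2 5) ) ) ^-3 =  (0 3 4 6) 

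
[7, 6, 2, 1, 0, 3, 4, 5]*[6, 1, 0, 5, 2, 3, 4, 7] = [7, 4, 0, 1, 6, 5, 2, 3]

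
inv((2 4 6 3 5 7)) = (2 7 5 3 6 4)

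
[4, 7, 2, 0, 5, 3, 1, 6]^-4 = [0, 6, 2, 3, 4, 5, 7, 1]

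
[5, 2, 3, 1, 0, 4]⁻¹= [4, 3, 1, 2, 5, 0]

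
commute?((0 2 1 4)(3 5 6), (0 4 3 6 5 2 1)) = no:(0 2 1 4)(3 5 6)*(0 4 3 6 5 2 1) = (0 1 3 2), (0 4 3 6 5 2 1)*(0 2 1 4)(3 5 6) = (1 2 4 5)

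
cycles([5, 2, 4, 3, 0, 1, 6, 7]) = (0 5 1 2 4)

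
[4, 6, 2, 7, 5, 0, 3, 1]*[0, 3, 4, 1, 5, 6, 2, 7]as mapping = [0→5, 1→2, 2→4, 3→7, 4→6, 5→0, 6→1, 7→3]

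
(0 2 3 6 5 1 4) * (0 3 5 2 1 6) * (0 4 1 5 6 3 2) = (0 5 3 4 2 6)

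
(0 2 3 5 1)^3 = (0 5 2 1 3)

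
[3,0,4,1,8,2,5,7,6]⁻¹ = [1,3,5,0,2,6,8,7,4]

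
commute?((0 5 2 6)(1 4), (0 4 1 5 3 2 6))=no:(0 5 2 6)(1 4)*(0 4 1 5 3 2 6)=(0 3 2)(4 5 6), (0 4 1 5 3 2 6)*(0 5 2 6)(1 4)=(0 1 2)(3 6 5)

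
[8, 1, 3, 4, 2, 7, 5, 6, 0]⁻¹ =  [8, 1, 4, 2, 3, 6, 7, 5, 0]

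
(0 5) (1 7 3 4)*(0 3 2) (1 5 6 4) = (0 6 4 5 3 1 7 2) 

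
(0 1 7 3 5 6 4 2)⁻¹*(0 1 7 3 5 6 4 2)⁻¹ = (0 4 5 7)(1 2 6 3)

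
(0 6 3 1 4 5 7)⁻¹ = (0 7 5 4 1 3 6)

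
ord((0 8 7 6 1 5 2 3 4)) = 9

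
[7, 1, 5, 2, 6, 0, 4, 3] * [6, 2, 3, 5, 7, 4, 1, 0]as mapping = [0→0, 1→2, 2→4, 3→3, 4→1, 5→6, 6→7, 7→5]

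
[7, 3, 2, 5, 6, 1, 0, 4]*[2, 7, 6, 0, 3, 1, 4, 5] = [5, 0, 6, 1, 4, 7, 2, 3]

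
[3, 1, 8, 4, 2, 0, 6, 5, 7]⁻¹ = [5, 1, 4, 0, 3, 7, 6, 8, 2]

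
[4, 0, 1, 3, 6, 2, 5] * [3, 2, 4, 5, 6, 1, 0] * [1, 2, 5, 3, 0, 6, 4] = [4, 3, 5, 6, 1, 0, 2]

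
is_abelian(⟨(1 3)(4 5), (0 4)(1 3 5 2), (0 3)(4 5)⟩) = no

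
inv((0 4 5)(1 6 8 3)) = (0 5 4)(1 3 8 6)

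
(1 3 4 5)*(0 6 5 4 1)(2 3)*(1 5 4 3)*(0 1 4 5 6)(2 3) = (1 3 6 5)(2 4)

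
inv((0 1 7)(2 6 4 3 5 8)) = (0 7 1)(2 8 5 3 4 6)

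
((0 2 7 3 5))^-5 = ()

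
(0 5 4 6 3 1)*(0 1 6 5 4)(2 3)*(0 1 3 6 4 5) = (0 5 1 3 4)(2 6)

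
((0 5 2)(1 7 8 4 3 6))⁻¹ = (0 2 5)(1 6 3 4 8 7)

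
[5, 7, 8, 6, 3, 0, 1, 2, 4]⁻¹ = [5, 6, 7, 4, 8, 0, 3, 1, 2]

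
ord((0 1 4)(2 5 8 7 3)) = 15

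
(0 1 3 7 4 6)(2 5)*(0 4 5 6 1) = (1 3 7 5 2 6 4)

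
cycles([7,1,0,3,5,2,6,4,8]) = (0 7 4 5 2)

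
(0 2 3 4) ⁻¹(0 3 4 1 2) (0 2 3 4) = (0 1 3 2 4) 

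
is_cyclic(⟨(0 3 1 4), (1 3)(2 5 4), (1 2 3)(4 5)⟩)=no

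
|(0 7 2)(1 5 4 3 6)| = 15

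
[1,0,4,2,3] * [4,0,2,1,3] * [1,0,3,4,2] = [1,2,4,3,0]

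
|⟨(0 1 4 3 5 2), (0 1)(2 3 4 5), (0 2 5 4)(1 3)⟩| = 720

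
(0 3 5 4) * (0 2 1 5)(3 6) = (0 6 3)(1 5 4 2)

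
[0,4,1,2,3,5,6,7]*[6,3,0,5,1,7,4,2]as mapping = [0→6,1→1,2→3,3→0,4→5,5→7,6→4,7→2]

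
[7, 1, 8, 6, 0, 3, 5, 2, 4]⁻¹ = [4, 1, 7, 5, 8, 6, 3, 0, 2]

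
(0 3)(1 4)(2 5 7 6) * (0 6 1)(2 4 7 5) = (0 3 6 4)(1 7)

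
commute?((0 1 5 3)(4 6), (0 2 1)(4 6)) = no:(0 1 5 3)(4 6) * (0 2 1)(4 6) = (1 5 3 2), (0 2 1)(4 6) * (0 1 5 3)(4 6) = (0 2 5 3)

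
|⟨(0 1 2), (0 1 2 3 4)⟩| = 60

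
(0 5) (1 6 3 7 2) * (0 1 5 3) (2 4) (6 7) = (0 3 6) (1 7 4 2 5) 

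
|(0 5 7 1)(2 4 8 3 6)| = 20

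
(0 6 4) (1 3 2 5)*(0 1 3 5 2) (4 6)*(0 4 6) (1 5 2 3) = (0 6) (1 2 3 4 5) 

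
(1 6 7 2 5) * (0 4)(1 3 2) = (0 4)(1 6 7)(2 5 3)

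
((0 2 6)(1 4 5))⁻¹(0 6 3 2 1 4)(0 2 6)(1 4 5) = (0 3 6 4 5 2)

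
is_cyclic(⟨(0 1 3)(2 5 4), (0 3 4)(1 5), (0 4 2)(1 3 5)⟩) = no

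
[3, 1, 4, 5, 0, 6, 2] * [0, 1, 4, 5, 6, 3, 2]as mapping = [0→5, 1→1, 2→6, 3→3, 4→0, 5→2, 6→4]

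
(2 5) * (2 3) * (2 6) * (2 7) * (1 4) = (1 4) (2 5 3 6 7) 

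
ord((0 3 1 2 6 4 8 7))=8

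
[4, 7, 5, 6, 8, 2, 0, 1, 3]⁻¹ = [6, 7, 5, 8, 0, 2, 3, 1, 4]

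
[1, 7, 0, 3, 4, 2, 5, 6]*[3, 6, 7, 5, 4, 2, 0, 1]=[6, 1, 3, 5, 4, 7, 2, 0]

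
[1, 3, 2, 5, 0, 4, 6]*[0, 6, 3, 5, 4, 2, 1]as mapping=[0→6, 1→5, 2→3, 3→2, 4→0, 5→4, 6→1]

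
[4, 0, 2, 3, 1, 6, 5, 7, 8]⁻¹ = [1, 4, 2, 3, 0, 6, 5, 7, 8]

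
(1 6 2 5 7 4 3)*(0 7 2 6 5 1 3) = (0 7 4)(1 5 2)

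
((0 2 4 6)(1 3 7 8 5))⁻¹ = (0 6 4 2)(1 5 8 7 3)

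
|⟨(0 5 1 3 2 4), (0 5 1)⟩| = 720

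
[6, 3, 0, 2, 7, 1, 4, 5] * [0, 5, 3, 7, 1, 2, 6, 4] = [6, 7, 0, 3, 4, 5, 1, 2]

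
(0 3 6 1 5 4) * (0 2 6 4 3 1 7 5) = (0 1)(2 6 7 5 3 4)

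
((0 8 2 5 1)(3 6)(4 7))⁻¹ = (0 1 5 2 8)(3 6)(4 7)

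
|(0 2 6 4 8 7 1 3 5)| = 9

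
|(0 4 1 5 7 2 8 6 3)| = 9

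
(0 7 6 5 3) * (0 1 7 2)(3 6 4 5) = (0 2)(1 7 4 5 6 3)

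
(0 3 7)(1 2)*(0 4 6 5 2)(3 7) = (0 7 4 6 5 2 1)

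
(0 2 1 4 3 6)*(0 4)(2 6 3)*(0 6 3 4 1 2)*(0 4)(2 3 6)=(0 6 1 2 3)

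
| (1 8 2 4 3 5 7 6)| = 8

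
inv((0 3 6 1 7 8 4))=(0 4 8 7 1 6 3)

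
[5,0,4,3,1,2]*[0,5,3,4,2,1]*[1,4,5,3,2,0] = [4,1,5,2,0,3]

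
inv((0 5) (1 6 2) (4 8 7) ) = (0 5) (1 2 6) (4 7 8) 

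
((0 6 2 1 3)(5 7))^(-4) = (0 6 2 1 3)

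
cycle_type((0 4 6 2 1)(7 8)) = 2.5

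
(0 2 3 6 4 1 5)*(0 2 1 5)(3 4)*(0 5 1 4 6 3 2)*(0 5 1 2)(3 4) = (0 3 4 2 6)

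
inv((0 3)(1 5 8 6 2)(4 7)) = (0 3)(1 2 6 8 5)(4 7)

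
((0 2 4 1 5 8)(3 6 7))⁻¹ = (0 8 5 1 4 2)(3 7 6)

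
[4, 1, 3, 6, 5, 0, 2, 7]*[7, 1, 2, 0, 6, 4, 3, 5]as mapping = [0→6, 1→1, 2→0, 3→3, 4→4, 5→7, 6→2, 7→5]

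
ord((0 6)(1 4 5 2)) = 4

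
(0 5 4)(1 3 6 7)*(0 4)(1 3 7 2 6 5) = (0 1 7 3 5)(2 6)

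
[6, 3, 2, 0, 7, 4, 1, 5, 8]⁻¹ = [3, 6, 2, 1, 5, 7, 0, 4, 8]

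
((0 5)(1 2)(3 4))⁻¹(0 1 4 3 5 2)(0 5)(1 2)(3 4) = (0 1 5 2 3 4)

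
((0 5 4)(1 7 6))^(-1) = (0 4 5)(1 6 7)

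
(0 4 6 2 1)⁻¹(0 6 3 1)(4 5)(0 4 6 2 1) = (0 4 2 3)(5 6)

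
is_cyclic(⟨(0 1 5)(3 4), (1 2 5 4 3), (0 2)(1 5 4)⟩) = no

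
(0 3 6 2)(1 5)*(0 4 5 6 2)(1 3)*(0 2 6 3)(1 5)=(0 5)(1 3 6 2 4)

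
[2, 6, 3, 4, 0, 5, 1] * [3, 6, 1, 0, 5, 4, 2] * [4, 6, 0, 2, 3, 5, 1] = [6, 0, 4, 5, 2, 3, 1]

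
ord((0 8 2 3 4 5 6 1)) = 8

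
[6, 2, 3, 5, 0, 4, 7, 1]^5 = [3, 0, 6, 7, 2, 1, 5, 4]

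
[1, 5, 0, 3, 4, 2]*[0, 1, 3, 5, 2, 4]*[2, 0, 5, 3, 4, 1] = [0, 4, 2, 1, 5, 3]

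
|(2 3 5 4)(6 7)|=4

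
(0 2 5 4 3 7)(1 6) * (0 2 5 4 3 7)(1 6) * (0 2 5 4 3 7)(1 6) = (0 4)(1 6)(2 3)(5 7)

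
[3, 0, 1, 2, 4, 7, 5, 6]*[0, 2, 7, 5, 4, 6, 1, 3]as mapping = [0→5, 1→0, 2→2, 3→7, 4→4, 5→3, 6→6, 7→1]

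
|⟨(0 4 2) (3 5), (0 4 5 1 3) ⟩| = 720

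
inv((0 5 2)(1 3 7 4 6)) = (0 2 5)(1 6 4 7 3)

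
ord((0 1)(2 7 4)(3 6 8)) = 6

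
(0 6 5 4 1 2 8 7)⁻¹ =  (0 7 8 2 1 4 5 6)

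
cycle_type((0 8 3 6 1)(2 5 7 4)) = 4.5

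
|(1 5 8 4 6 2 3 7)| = 8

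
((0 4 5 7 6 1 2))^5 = (0 1 7 4 2 6 5)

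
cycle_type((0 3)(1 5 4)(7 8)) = 2^2.3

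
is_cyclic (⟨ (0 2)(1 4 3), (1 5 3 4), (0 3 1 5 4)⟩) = no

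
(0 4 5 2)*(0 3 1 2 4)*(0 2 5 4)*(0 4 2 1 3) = (0 1 5 4 2)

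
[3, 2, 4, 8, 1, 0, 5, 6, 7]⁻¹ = [5, 4, 1, 0, 2, 6, 7, 8, 3]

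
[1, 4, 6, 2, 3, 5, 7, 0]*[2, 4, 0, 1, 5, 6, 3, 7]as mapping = [0→4, 1→5, 2→3, 3→0, 4→1, 5→6, 6→7, 7→2]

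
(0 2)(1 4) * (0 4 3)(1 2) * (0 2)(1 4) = (0 4)(1 3 2)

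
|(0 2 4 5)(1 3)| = 4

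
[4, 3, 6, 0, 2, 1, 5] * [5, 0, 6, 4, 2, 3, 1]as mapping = [0→2, 1→4, 2→1, 3→5, 4→6, 5→0, 6→3]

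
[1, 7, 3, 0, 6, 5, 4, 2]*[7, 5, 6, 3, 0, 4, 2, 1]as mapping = [0→5, 1→1, 2→3, 3→7, 4→2, 5→4, 6→0, 7→6]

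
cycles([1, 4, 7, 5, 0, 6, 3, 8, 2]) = (0 1 4)(2 7 8)(3 5 6)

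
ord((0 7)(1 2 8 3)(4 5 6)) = 12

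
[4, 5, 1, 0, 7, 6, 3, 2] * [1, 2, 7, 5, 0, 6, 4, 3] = [0, 6, 2, 1, 3, 4, 5, 7]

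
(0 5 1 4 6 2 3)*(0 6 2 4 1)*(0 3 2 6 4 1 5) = (1 5 3 4 6)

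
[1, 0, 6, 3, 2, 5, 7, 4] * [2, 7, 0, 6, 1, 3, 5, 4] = [7, 2, 5, 6, 0, 3, 4, 1]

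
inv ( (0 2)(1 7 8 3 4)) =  (0 2)(1 4 3 8 7)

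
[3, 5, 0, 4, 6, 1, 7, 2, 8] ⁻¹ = [2, 5, 7, 0, 3, 1, 4, 6, 8] 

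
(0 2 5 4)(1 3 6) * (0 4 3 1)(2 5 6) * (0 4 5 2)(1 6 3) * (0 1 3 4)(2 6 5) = (0 6)(1 5 3)(2 4)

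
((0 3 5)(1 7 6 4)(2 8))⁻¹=(0 5 3)(1 4 6 7)(2 8)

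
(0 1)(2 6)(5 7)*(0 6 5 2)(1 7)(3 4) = (0 7 2 5 1 6)(3 4)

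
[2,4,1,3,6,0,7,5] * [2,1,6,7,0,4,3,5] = [6,0,1,7,3,2,5,4]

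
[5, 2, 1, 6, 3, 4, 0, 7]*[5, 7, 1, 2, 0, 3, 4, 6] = [3, 1, 7, 4, 2, 0, 5, 6]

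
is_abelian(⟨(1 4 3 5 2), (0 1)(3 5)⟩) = no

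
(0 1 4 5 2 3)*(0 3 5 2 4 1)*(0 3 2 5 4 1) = (0 3 2 4 5 1)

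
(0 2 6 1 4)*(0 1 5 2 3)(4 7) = (0 3)(1 7 4)(2 6 5)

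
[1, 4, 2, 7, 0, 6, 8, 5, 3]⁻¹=[4, 0, 2, 8, 1, 7, 5, 3, 6]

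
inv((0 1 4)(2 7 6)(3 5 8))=(0 4 1)(2 6 7)(3 8 5)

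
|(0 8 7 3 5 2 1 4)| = 8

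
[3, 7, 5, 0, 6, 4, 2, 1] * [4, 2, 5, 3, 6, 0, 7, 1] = [3, 1, 0, 4, 7, 6, 5, 2]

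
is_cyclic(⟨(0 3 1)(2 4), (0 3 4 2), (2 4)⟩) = no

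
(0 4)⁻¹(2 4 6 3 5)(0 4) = (0 6 3 5 2)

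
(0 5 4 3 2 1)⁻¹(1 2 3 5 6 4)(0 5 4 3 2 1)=(0 1 2 4 6 3)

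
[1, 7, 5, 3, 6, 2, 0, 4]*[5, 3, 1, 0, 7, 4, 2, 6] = [3, 6, 4, 0, 2, 1, 5, 7]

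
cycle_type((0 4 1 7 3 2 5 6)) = 8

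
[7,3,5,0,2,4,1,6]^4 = [3,6,5,1,2,4,7,0]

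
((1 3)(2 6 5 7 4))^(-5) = (1 3)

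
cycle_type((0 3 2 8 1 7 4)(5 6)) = 2.7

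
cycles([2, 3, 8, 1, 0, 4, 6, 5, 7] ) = (0 2 8 7 5 4)(1 3)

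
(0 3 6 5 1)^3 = (0 5 3 1 6)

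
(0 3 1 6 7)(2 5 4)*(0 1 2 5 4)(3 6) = (0 6 7 1 3 2 4 5)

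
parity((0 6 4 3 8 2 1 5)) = odd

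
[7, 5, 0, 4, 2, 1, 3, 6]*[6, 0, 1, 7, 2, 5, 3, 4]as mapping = [0→4, 1→5, 2→6, 3→2, 4→1, 5→0, 6→7, 7→3]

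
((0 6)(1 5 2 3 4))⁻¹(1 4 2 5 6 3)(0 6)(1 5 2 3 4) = (0 4 5 1 3 2)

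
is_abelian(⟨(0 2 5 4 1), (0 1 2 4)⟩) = no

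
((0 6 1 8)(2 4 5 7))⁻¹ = (0 8 1 6)(2 7 5 4)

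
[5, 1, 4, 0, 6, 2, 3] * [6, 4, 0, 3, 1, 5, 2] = [5, 4, 1, 6, 2, 0, 3]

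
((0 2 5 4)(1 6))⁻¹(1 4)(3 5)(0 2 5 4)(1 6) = (0 6)(3 4)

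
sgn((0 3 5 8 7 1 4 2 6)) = 1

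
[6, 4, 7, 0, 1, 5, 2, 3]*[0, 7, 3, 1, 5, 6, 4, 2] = [4, 5, 2, 0, 7, 6, 3, 1]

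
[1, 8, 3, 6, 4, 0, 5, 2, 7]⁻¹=[5, 0, 7, 2, 4, 6, 3, 8, 1]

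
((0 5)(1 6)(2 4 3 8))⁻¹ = (0 5)(1 6)(2 8 3 4)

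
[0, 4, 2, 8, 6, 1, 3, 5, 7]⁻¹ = [0, 5, 2, 6, 1, 7, 4, 8, 3]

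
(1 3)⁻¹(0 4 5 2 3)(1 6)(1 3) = (0 4 5 2 1)(3 6)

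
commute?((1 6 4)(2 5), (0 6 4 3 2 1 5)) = no:(1 6 4)(2 5)*(0 6 4 3 2 1 5) = (0 6 3 2)(1 4 5), (0 6 4 3 2 1 5)*(1 6 4)(2 5) = (0 4 3 5)(1 2 6)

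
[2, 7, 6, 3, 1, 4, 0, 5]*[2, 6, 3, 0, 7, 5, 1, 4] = [3, 4, 1, 0, 6, 7, 2, 5]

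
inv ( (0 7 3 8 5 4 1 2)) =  (0 2 1 4 5 8 3 7)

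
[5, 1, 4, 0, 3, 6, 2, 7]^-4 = [6, 1, 3, 5, 0, 2, 4, 7]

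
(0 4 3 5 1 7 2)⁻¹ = (0 2 7 1 5 3 4)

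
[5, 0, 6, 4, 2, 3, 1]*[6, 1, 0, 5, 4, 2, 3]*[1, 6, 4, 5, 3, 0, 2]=[4, 2, 5, 3, 1, 0, 6]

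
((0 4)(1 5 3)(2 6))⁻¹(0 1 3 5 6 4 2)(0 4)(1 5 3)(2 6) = (0 6 4 5 1 3 2)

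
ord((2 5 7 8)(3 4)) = 4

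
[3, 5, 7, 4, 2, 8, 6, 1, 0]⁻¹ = [8, 7, 4, 0, 3, 1, 6, 2, 5]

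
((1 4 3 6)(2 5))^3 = (1 6 3 4)(2 5)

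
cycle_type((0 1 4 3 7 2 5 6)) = 8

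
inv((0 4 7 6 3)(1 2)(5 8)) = (0 3 6 7 4)(1 2)(5 8)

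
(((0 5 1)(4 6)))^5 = (0 1 5)(4 6)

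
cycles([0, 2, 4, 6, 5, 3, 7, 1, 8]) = (1 2 4 5 3 6 7)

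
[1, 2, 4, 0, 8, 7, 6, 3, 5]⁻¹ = [3, 0, 1, 7, 2, 8, 6, 5, 4]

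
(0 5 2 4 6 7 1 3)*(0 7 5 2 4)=(0 2)(1 3 7)(4 6 5)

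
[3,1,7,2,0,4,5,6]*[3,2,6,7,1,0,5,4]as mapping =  [0→7,1→2,2→4,3→6,4→3,5→1,6→0,7→5]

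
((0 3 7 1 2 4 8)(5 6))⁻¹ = (0 8 4 2 1 7 3)(5 6)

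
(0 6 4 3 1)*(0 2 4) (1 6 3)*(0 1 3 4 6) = (0 4 3) (1 2 6) 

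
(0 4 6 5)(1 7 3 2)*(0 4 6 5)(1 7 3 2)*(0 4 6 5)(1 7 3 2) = (0 5 6 4)(1 2 3 7)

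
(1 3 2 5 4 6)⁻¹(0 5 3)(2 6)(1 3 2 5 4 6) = (0 4 2)(1 5)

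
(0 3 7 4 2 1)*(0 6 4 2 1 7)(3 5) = (0 5 3)(1 6 4)(2 7)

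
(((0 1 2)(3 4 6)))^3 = ()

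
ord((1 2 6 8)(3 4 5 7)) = 4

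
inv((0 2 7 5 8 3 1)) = (0 1 3 8 5 7 2)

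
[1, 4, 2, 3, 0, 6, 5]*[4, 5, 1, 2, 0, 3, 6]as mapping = [0→5, 1→0, 2→1, 3→2, 4→4, 5→6, 6→3]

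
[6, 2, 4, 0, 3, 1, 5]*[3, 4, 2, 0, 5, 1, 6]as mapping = [0→6, 1→2, 2→5, 3→3, 4→0, 5→4, 6→1]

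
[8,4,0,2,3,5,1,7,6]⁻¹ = [2,6,3,4,1,5,8,7,0]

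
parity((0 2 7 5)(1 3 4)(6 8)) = even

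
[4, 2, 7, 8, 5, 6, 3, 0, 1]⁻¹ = [7, 8, 1, 6, 0, 4, 5, 2, 3]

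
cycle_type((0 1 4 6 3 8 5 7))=8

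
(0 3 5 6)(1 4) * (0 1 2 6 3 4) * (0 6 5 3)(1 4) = (0 1 6 4 2 5)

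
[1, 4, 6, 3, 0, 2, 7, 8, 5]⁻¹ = [4, 0, 5, 3, 1, 8, 2, 6, 7]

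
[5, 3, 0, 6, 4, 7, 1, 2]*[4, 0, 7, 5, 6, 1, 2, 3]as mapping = [0→1, 1→5, 2→4, 3→2, 4→6, 5→3, 6→0, 7→7]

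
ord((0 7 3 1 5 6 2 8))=8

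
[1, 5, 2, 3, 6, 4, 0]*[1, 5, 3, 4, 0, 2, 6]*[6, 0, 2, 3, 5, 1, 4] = [1, 2, 3, 5, 4, 6, 0]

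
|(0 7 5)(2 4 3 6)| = 12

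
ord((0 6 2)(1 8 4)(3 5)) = 6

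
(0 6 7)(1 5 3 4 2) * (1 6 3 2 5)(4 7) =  (0 3 7)(2 6 4 5)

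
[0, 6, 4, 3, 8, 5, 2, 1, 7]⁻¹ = [0, 7, 6, 3, 2, 5, 1, 8, 4]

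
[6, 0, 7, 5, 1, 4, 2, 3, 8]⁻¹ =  [1, 4, 6, 7, 5, 3, 0, 2, 8]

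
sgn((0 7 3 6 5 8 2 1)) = -1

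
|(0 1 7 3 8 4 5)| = 7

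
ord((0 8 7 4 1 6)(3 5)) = 6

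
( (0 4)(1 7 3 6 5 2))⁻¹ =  (0 4)(1 2 5 6 3 7)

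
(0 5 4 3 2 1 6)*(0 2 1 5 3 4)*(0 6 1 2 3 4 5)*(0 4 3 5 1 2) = (0 3)(1 2 4)(5 6)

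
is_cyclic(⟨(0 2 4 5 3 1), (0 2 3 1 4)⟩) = no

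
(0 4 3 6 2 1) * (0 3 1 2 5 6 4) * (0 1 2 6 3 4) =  (0 1 4 2 6 5 3)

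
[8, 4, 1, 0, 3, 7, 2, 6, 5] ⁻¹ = [3, 2, 6, 4, 1, 8, 7, 5, 0] 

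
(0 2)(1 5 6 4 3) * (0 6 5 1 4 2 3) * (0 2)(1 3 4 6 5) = (0 4 2 5 1 3 6)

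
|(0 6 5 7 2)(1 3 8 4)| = 20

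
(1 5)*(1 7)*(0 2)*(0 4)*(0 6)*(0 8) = (0 2 4 6 8)(1 5 7)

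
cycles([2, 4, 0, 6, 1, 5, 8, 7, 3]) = (0 2)(1 4)(3 6 8)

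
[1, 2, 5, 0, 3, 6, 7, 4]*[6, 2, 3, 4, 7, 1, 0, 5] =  [2, 3, 1, 6, 4, 0, 5, 7]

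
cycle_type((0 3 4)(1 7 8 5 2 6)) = 3.6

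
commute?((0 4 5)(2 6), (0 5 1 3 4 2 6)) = no:(0 4 5)(2 6)*(0 5 1 3 4 2 6) = (0 2)(1 3 4), (0 5 1 3 4 2 6)*(0 4 5)(2 6) = (1 3 5)(4 6)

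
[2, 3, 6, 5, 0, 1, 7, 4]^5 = [0, 5, 2, 1, 4, 3, 6, 7]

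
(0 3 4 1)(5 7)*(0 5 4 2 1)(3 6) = (0 6 3 2 1 5 7 4)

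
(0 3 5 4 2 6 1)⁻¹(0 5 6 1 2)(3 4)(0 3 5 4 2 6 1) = (0 6 3 4 1)(2 5)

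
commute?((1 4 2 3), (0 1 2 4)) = no:(1 4 2 3) * (0 1 2 4) = (0 1)(2 3), (0 1 2 4) * (1 4 2 3) = (0 4)(1 3)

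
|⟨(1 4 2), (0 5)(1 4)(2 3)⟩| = 24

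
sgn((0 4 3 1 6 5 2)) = 1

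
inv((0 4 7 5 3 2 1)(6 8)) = (0 1 2 3 5 7 4)(6 8)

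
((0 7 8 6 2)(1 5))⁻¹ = (0 2 6 8 7)(1 5)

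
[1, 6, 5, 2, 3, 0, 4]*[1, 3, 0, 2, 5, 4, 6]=[3, 6, 4, 0, 2, 1, 5]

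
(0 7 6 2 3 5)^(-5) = (0 7 6 2 3 5)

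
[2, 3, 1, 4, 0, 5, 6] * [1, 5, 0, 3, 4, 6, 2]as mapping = [0→0, 1→3, 2→5, 3→4, 4→1, 5→6, 6→2]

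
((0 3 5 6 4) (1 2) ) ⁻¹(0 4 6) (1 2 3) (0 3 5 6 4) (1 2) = (0 4 3) (1 5 2) 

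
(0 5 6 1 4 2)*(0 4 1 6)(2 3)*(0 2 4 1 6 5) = (1 6 5 2)(3 4)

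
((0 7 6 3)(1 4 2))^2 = (0 6)(1 2 4)(3 7)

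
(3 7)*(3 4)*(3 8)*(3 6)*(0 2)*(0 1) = (0 2 1)(3 7 4 8 6)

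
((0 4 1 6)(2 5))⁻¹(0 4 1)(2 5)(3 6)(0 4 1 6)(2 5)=(0 3)(1 6 4)(2 5)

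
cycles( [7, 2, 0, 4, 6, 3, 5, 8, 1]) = (0 7 8 1 2)(3 4 6 5)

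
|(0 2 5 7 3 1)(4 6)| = 6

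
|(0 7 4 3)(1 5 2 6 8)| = 20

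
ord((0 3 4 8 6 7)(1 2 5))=6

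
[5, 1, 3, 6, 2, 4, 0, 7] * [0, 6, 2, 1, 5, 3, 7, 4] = [3, 6, 1, 7, 2, 5, 0, 4]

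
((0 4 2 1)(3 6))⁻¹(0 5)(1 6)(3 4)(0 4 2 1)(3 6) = (0 3)(2 6)(4 5)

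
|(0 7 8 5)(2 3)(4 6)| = 4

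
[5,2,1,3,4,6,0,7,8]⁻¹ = [6,2,1,3,4,0,5,7,8]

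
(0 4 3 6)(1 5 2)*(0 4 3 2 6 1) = (0 3 1 5 6 4 2)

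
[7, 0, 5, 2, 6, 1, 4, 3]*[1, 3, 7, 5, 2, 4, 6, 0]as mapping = [0→0, 1→1, 2→4, 3→7, 4→6, 5→3, 6→2, 7→5]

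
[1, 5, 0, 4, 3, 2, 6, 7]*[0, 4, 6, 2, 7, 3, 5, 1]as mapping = [0→4, 1→3, 2→0, 3→7, 4→2, 5→6, 6→5, 7→1]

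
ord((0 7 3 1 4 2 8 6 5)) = 9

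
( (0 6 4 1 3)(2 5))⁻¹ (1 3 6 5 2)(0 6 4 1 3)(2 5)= (0 4 2 5 3)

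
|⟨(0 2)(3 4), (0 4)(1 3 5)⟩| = 720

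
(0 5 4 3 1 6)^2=(0 4 1)(3 6 5)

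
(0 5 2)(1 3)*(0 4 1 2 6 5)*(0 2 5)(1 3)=(0 2 4 3 5 6)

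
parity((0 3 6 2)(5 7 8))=odd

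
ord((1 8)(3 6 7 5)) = 4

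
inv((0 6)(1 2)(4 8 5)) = (0 6)(1 2)(4 5 8)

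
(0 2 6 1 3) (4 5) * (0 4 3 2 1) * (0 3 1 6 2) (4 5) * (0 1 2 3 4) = (0 6 4) (2 3 5) 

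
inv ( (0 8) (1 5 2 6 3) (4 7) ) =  (0 8) (1 3 6 2 5) (4 7) 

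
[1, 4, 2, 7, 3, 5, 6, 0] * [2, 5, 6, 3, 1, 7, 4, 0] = [5, 1, 6, 0, 3, 7, 4, 2]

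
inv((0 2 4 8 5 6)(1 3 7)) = (0 6 5 8 4 2)(1 7 3)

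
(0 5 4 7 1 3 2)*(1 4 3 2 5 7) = (0 7 4 1 2)(3 5)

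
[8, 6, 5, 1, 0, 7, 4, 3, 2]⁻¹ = [4, 3, 8, 7, 6, 2, 1, 5, 0]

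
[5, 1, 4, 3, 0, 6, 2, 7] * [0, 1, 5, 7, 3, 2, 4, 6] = [2, 1, 3, 7, 0, 4, 5, 6] 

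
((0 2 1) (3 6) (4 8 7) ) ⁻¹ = (0 1 2) (3 6) (4 7 8) 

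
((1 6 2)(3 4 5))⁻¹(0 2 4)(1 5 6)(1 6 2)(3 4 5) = (0 1 5)(2 6 3)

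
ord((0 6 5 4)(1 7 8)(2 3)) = 12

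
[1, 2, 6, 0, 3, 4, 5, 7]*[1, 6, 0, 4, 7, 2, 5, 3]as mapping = [0→6, 1→0, 2→5, 3→1, 4→4, 5→7, 6→2, 7→3]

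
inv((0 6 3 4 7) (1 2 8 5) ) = (0 7 4 3 6) (1 5 8 2) 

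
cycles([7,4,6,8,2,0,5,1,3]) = (0 7 1 4 2 6 5)(3 8)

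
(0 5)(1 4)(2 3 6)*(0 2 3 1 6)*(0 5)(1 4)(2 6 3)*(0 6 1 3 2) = (0 6)(1 3 5)(2 4)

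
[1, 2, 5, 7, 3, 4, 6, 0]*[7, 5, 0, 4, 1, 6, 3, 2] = [5, 0, 6, 2, 4, 1, 3, 7]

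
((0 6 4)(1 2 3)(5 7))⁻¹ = (0 4 6)(1 3 2)(5 7)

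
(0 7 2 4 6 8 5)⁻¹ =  (0 5 8 6 4 2 7)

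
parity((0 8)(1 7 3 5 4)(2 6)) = even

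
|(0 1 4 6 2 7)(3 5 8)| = 6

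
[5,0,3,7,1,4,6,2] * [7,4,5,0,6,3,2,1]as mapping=[0→3,1→7,2→0,3→1,4→4,5→6,6→2,7→5]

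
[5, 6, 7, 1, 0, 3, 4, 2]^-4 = [3, 4, 2, 6, 5, 1, 0, 7]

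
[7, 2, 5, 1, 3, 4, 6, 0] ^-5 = [7, 1, 2, 3, 4, 5, 6, 0] 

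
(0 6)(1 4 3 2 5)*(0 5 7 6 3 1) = (0 3 2 7 6 5)(1 4)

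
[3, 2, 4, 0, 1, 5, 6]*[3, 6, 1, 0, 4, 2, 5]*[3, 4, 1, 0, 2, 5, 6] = [3, 4, 2, 0, 6, 1, 5]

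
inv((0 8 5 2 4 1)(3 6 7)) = (0 1 4 2 5 8)(3 7 6)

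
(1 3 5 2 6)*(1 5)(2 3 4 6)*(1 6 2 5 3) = (1 4 2 5)(3 6)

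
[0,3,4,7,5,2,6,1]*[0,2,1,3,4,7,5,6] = [0,3,4,6,7,1,5,2]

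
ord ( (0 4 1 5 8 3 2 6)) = 8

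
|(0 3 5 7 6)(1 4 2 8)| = 20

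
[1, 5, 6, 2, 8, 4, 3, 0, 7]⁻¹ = [7, 0, 3, 6, 5, 1, 2, 8, 4]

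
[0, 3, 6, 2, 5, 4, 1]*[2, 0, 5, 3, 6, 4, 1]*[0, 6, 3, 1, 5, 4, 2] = [3, 1, 6, 4, 5, 2, 0]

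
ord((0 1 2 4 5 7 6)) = 7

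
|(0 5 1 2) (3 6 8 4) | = 4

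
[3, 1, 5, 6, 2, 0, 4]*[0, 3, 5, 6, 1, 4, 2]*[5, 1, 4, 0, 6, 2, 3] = [3, 0, 6, 4, 2, 5, 1]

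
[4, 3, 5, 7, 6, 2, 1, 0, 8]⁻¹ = [7, 6, 5, 1, 0, 2, 4, 3, 8]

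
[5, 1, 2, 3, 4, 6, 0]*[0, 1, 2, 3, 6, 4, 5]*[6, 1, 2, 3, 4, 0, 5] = [4, 1, 2, 3, 5, 0, 6]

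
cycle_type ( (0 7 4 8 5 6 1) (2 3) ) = 2.7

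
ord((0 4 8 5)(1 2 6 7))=4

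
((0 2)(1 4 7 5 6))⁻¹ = (0 2)(1 6 5 7 4)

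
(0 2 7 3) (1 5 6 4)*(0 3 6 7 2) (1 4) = (1 5 7 6) 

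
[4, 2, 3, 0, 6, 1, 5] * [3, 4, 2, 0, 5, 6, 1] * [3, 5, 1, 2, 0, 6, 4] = [6, 1, 3, 2, 5, 0, 4]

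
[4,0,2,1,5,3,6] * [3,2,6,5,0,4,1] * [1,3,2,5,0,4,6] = [1,5,6,2,0,4,3]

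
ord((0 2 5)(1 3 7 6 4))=15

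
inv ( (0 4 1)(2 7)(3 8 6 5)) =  (0 1 4)(2 7)(3 5 6 8)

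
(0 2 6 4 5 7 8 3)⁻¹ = (0 3 8 7 5 4 6 2)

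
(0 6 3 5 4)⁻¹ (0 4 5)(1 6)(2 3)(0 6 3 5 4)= (0 4 6)(1 3)(2 5)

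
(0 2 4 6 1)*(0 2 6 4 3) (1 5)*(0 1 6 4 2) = (0 4 2 3 1) (5 6) 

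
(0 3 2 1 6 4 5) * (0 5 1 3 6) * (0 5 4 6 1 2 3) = (0 1 5 4 2)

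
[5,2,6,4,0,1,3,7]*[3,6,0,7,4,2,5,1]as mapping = [0→2,1→0,2→5,3→4,4→3,5→6,6→7,7→1]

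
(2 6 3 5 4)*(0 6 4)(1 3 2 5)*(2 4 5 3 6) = (0 2 5)(1 6 4 3)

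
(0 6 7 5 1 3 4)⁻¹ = (0 4 3 1 5 7 6)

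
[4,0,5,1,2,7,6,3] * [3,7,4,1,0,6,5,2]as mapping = [0→0,1→3,2→6,3→7,4→4,5→2,6→5,7→1]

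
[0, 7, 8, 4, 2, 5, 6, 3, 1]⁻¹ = [0, 8, 4, 7, 3, 5, 6, 1, 2]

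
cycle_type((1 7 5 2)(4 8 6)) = 3.4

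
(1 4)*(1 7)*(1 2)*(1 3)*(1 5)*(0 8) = (0 8)(1 4 7 2 3 5)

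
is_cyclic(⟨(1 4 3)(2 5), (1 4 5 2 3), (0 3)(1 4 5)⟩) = no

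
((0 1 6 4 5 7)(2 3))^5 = (0 7 5 4 6 1)(2 3)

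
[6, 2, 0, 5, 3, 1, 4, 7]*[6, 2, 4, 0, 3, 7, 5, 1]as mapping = [0→5, 1→4, 2→6, 3→7, 4→0, 5→2, 6→3, 7→1]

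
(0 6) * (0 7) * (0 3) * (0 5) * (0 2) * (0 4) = (0 6 7 3 5 2 4) 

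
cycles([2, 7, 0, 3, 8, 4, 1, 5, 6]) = (0 2)(1 7 5 4 8 6)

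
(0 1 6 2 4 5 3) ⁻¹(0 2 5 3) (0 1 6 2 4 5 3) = (0 1 4 3) 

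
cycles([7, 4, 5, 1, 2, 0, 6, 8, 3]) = (0 7 8 3 1 4 2 5) 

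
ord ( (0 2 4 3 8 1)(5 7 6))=6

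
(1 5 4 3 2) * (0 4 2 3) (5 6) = (0 4) (1 6 5 2) 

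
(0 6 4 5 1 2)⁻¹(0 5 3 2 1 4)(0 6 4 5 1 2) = (0 2 5 6 1 3)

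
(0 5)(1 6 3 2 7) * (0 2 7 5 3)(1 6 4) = (0 3 7 6)(1 4)(2 5)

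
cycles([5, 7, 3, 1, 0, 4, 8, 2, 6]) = (0 5 4) (1 7 2 3) (6 8) 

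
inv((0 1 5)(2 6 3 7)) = (0 5 1)(2 7 3 6)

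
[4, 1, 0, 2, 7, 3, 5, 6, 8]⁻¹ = [2, 1, 3, 5, 0, 6, 7, 4, 8]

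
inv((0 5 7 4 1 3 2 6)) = (0 6 2 3 1 4 7 5)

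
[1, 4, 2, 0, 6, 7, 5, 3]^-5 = [4, 6, 2, 1, 5, 3, 7, 0]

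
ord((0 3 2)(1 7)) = 6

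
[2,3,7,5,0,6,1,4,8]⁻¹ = [4,6,0,1,7,3,5,2,8]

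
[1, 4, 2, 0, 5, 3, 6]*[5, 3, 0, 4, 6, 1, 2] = [3, 6, 0, 5, 1, 4, 2]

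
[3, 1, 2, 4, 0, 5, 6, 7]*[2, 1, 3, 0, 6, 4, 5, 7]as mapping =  [0→0, 1→1, 2→3, 3→6, 4→2, 5→4, 6→5, 7→7]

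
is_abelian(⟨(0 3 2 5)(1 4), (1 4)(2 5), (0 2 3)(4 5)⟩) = no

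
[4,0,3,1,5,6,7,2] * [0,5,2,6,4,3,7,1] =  [4,0,6,5,3,7,1,2]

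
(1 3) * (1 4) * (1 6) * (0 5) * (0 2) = (0 5 2)(1 3 4 6)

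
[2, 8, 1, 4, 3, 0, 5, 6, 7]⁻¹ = [5, 2, 0, 4, 3, 6, 7, 8, 1]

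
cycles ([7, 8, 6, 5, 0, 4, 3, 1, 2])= (0 7 1 8 2 6 3 5 4)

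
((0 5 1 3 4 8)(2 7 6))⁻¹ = (0 8 4 3 1 5)(2 6 7)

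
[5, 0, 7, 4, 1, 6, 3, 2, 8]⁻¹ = [1, 4, 7, 6, 3, 0, 5, 2, 8]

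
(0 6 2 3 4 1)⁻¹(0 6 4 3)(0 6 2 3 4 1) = (1 4 6 2)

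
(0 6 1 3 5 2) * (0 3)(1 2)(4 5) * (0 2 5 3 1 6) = (1 2)(3 4)(5 6)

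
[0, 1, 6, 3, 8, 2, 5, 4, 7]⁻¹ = [0, 1, 5, 3, 7, 6, 2, 8, 4]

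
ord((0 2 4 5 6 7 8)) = 7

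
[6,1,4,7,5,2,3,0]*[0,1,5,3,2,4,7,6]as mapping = [0→7,1→1,2→2,3→6,4→4,5→5,6→3,7→0]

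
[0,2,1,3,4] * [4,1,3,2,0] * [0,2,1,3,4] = [4,3,2,1,0]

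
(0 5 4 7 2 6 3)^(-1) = (0 3 6 2 7 4 5)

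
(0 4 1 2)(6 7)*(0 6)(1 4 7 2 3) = (0 7)(1 3)(2 6)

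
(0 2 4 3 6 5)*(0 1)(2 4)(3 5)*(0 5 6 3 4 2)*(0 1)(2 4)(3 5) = (0 4 6 2 1 3 5)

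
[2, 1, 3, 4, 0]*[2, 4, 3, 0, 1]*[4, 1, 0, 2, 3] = [2, 3, 4, 1, 0]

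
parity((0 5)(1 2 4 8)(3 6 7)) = even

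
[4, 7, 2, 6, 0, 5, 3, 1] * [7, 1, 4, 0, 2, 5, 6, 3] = [2, 3, 4, 6, 7, 5, 0, 1]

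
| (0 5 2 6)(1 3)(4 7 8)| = 12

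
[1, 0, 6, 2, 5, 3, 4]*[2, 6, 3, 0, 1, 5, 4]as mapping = [0→6, 1→2, 2→4, 3→3, 4→5, 5→0, 6→1]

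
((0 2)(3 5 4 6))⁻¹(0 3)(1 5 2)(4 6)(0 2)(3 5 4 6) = (0 1 4)(2 5)(3 6)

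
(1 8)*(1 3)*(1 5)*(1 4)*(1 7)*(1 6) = (1 8 3 5 4 7 6)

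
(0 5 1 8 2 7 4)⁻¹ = (0 4 7 2 8 1 5)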